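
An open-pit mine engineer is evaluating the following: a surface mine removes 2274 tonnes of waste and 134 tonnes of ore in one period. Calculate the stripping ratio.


16.9701

Stripping ratio = waste tonnage / ore tonnage
= 2274 / 134
= 16.9701


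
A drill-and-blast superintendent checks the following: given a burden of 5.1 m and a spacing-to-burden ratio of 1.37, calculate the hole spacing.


6.987 m

Spacing = burden * ratio
= 5.1 * 1.37
= 6.987 m


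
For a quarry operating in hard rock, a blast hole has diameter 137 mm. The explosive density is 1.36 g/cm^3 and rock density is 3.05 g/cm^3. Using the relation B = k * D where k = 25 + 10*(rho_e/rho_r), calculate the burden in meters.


First, compute k:
rho_e / rho_r = 1.36 / 3.05 = 0.4459016393
k = 25 + 10 * 0.4459016393 = 29.45901639
Then, compute burden:
B = k * D / 1000 = 29.45901639 * 137 / 1000
= 4035.885246 / 1000
= 4.0359 m

4.0359 m


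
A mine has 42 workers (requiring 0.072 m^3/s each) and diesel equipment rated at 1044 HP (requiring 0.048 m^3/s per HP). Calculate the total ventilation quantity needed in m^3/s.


Airflow for workers:
Q_people = 42 * 0.072 = 3.024 m^3/s
Airflow for diesel equipment:
Q_diesel = 1044 * 0.048 = 50.112 m^3/s
Total ventilation:
Q_total = 3.024 + 50.112
= 53.136 m^3/s

53.136 m^3/s


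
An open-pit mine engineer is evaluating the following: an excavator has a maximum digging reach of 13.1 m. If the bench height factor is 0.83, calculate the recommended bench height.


10.873 m

Bench height = reach * factor
= 13.1 * 0.83
= 10.873 m


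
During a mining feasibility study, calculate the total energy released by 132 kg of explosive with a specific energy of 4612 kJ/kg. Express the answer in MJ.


608.784 MJ

Energy = mass * specific_energy / 1000
= 132 * 4612 / 1000
= 608784 / 1000
= 608.784 MJ


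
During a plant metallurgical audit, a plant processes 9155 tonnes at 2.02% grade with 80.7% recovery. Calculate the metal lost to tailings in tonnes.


Total metal in feed:
= 9155 * 2.02 / 100 = 184.931 tonnes
Metal recovered:
= 184.931 * 80.7 / 100 = 149.239317 tonnes
Metal lost to tailings:
= 184.931 - 149.239317
= 35.6917 tonnes

35.6917 tonnes


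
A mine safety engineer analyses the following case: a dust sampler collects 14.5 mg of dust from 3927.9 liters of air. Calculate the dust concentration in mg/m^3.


3.6915 mg/m^3

Convert liters to m^3: 1 m^3 = 1000 L
Concentration = mass / volume * 1000
= 14.5 / 3927.9 * 1000
= 0.003691540009 * 1000
= 3.6915 mg/m^3


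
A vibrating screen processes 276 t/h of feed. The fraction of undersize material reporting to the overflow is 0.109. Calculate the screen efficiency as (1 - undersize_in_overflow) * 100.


89.1%

Screen efficiency = (1 - fraction of undersize in overflow) * 100
= (1 - 0.109) * 100
= 0.891 * 100
= 89.1%


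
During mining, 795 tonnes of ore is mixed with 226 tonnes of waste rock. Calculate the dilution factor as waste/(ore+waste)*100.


22.1352%

Total material = ore + waste
= 795 + 226 = 1021 tonnes
Dilution = waste / total * 100
= 226 / 1021 * 100
= 0.2213516161 * 100
= 22.1352%


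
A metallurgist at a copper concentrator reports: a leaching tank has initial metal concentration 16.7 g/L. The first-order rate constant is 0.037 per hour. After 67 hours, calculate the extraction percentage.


Compute the exponent:
-k * t = -0.037 * 67 = -2.479
Remaining concentration:
C = 16.7 * exp(-2.479)
= 16.7 * 0.0838270107
= 1.399911079 g/L
Extracted = 16.7 - 1.399911079 = 15.30008892 g/L
Extraction % = 15.30008892 / 16.7 * 100
= 91.6173%

91.6173%


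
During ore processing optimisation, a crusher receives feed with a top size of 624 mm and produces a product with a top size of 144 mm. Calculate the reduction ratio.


4.3333

Reduction ratio = feed size / product size
= 624 / 144
= 4.3333


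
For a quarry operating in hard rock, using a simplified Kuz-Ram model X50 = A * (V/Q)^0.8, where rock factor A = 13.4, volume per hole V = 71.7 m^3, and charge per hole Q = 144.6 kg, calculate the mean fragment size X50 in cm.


Compute V/Q:
V/Q = 71.7 / 144.6 = 0.4958506224
Raise to the power 0.8:
(V/Q)^0.8 = 0.4958506224^0.8 = 0.570532896
Multiply by A:
X50 = 13.4 * 0.570532896
= 7.6451 cm

7.6451 cm


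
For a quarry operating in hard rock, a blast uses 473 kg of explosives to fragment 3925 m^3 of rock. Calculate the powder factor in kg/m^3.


Powder factor = explosive mass / rock volume
= 473 / 3925
= 0.1205 kg/m^3

0.1205 kg/m^3


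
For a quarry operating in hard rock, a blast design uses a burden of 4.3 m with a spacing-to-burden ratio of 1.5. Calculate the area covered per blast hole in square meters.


First, find the spacing:
Spacing = burden * ratio = 4.3 * 1.5
= 6.45 m
Then, calculate the area:
Area = burden * spacing = 4.3 * 6.45
= 27.735 m^2

27.735 m^2


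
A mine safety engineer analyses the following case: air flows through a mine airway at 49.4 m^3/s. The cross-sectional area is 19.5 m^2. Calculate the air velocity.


Velocity = flow rate / cross-sectional area
= 49.4 / 19.5
= 2.5333 m/s

2.5333 m/s


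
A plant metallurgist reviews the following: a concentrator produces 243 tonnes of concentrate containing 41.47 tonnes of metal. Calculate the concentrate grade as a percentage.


17.0658%

Grade = (metal in concentrate / concentrate mass) * 100
= (41.47 / 243) * 100
= 0.1706584362 * 100
= 17.0658%


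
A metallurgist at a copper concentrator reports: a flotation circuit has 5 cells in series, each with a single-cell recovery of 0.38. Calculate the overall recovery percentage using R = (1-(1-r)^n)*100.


90.8387%

Complement of single-cell recovery:
1 - r = 1 - 0.38 = 0.62
Raise to power n:
(1 - r)^5 = 0.62^5 = 0.0916132832
Overall recovery:
R = (1 - 0.0916132832) * 100
= 90.8387%


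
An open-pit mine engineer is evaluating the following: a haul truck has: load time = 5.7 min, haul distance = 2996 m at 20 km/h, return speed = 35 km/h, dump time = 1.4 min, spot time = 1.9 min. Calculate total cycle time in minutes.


Convert haul speed to m/min: 20 * 1000/60 = 333.3333333 m/min
Haul time = 2996 / 333.3333333 = 8.988 min
Convert return speed to m/min: 35 * 1000/60 = 583.3333333 m/min
Return time = 2996 / 583.3333333 = 5.136 min
Total cycle time:
= 5.7 + 8.988 + 1.4 + 5.136 + 1.9
= 23.124 min

23.124 min


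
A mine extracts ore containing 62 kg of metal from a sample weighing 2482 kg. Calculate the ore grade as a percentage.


2.498%

Ore grade = (metal mass / ore mass) * 100
= (62 / 2482) * 100
= 0.02497985496 * 100
= 2.498%


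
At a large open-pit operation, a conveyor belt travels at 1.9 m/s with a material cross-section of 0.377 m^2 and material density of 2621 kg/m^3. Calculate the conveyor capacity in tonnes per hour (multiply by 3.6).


Volumetric flow = speed * area
= 1.9 * 0.377 = 0.7163 m^3/s
Mass flow = volumetric * density
= 0.7163 * 2621 = 1877.4223 kg/s
Convert to t/h: multiply by 3.6
Capacity = 1877.4223 * 3.6
= 6758.7203 t/h

6758.7203 t/h


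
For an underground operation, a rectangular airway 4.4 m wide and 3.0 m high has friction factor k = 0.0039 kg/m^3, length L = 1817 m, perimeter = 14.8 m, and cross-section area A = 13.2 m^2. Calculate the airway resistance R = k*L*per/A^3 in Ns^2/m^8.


0.0456 Ns^2/m^8

Compute the numerator:
k * L * per = 0.0039 * 1817 * 14.8
= 104.87724
Compute the denominator:
A^3 = 13.2^3 = 2299.968
Resistance:
R = 104.87724 / 2299.968
= 0.0456 Ns^2/m^8


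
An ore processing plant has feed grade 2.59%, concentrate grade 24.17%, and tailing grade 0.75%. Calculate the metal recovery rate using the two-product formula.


Using the two-product formula:
R = 100 * c * (f - t) / (f * (c - t))
Numerator = 100 * 24.17 * (2.59 - 0.75)
= 100 * 24.17 * 1.84
= 4447.28
Denominator = 2.59 * (24.17 - 0.75)
= 2.59 * 23.42
= 60.6578
R = 4447.28 / 60.6578
= 73.3175%

73.3175%


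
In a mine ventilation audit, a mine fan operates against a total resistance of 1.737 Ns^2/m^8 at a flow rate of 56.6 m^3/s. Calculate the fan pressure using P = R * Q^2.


Compute Q^2:
Q^2 = 56.6^2 = 3203.56
Compute pressure:
P = R * Q^2 = 1.737 * 3203.56
= 5564.5837 Pa

5564.5837 Pa


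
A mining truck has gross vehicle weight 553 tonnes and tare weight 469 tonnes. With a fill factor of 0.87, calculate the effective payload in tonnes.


Maximum payload = gross - tare
= 553 - 469 = 84 tonnes
Effective payload = max payload * fill factor
= 84 * 0.87
= 73.08 tonnes

73.08 tonnes


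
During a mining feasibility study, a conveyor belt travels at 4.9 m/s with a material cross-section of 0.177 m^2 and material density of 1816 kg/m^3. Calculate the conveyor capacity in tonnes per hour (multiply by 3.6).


Volumetric flow = speed * area
= 4.9 * 0.177 = 0.8673 m^3/s
Mass flow = volumetric * density
= 0.8673 * 1816 = 1575.0168 kg/s
Convert to t/h: multiply by 3.6
Capacity = 1575.0168 * 3.6
= 5670.0605 t/h

5670.0605 t/h


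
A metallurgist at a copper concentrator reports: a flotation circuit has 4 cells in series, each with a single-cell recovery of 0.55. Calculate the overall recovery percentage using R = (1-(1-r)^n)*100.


Complement of single-cell recovery:
1 - r = 1 - 0.55 = 0.45
Raise to power n:
(1 - r)^4 = 0.45^4 = 0.04100625
Overall recovery:
R = (1 - 0.04100625) * 100
= 95.8994%

95.8994%


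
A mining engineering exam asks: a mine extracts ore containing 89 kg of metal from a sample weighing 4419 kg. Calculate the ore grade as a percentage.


Ore grade = (metal mass / ore mass) * 100
= (89 / 4419) * 100
= 0.02014030324 * 100
= 2.014%

2.014%


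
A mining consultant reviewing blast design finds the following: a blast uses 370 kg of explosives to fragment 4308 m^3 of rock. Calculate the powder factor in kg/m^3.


0.0859 kg/m^3

Powder factor = explosive mass / rock volume
= 370 / 4308
= 0.0859 kg/m^3


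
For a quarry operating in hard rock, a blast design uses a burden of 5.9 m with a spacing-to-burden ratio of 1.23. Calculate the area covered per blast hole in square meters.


First, find the spacing:
Spacing = burden * ratio = 5.9 * 1.23
= 7.257 m
Then, calculate the area:
Area = burden * spacing = 5.9 * 7.257
= 42.8163 m^2

42.8163 m^2


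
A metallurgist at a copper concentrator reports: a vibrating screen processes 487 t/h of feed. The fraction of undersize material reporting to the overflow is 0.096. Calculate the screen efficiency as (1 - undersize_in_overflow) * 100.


Screen efficiency = (1 - fraction of undersize in overflow) * 100
= (1 - 0.096) * 100
= 0.904 * 100
= 90.4%

90.4%


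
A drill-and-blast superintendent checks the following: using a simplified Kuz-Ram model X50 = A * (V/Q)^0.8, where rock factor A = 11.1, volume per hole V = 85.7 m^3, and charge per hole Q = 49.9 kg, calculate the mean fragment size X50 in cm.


17.1091 cm

Compute V/Q:
V/Q = 85.7 / 49.9 = 1.71743487
Raise to the power 0.8:
(V/Q)^0.8 = 1.71743487^0.8 = 1.541360485
Multiply by A:
X50 = 11.1 * 1.541360485
= 17.1091 cm


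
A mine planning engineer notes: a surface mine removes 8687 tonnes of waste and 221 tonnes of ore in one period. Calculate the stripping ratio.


Stripping ratio = waste tonnage / ore tonnage
= 8687 / 221
= 39.3077

39.3077


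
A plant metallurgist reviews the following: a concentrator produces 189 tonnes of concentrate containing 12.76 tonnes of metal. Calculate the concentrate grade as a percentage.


6.7513%

Grade = (metal in concentrate / concentrate mass) * 100
= (12.76 / 189) * 100
= 0.06751322751 * 100
= 6.7513%


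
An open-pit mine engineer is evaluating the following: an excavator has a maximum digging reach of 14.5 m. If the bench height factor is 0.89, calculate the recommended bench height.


Bench height = reach * factor
= 14.5 * 0.89
= 12.905 m

12.905 m


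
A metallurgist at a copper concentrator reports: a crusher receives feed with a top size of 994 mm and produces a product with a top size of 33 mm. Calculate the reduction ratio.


Reduction ratio = feed size / product size
= 994 / 33
= 30.1212

30.1212


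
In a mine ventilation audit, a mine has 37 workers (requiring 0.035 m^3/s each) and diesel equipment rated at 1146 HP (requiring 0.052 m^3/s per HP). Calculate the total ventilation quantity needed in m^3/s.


Airflow for workers:
Q_people = 37 * 0.035 = 1.295 m^3/s
Airflow for diesel equipment:
Q_diesel = 1146 * 0.052 = 59.592 m^3/s
Total ventilation:
Q_total = 1.295 + 59.592
= 60.887 m^3/s

60.887 m^3/s


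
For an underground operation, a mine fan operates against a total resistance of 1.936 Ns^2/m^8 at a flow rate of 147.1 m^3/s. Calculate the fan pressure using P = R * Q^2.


Compute Q^2:
Q^2 = 147.1^2 = 21638.41
Compute pressure:
P = R * Q^2 = 1.936 * 21638.41
= 41891.9618 Pa

41891.9618 Pa


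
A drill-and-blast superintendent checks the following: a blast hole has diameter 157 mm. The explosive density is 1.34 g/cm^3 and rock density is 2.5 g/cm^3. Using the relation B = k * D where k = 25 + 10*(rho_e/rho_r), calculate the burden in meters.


First, compute k:
rho_e / rho_r = 1.34 / 2.5 = 0.536
k = 25 + 10 * 0.536 = 30.36
Then, compute burden:
B = k * D / 1000 = 30.36 * 157 / 1000
= 4766.52 / 1000
= 4.7665 m

4.7665 m


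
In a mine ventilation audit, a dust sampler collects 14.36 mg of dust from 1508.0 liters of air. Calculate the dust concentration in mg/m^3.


9.5225 mg/m^3

Convert liters to m^3: 1 m^3 = 1000 L
Concentration = mass / volume * 1000
= 14.36 / 1508.0 * 1000
= 0.009522546419 * 1000
= 9.5225 mg/m^3


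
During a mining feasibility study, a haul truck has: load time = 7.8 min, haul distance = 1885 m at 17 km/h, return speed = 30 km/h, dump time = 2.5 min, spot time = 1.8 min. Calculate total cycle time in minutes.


22.5229 min

Convert haul speed to m/min: 17 * 1000/60 = 283.3333333 m/min
Haul time = 1885 / 283.3333333 = 6.652941176 min
Convert return speed to m/min: 30 * 1000/60 = 500 m/min
Return time = 1885 / 500 = 3.77 min
Total cycle time:
= 7.8 + 6.652941176 + 2.5 + 3.77 + 1.8
= 22.5229 min


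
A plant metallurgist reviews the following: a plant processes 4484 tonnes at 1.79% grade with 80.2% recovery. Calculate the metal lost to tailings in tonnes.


Total metal in feed:
= 4484 * 1.79 / 100 = 80.2636 tonnes
Metal recovered:
= 80.2636 * 80.2 / 100 = 64.3714072 tonnes
Metal lost to tailings:
= 80.2636 - 64.3714072
= 15.8922 tonnes

15.8922 tonnes


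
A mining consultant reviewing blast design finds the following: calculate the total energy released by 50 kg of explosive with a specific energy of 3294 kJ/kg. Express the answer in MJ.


Energy = mass * specific_energy / 1000
= 50 * 3294 / 1000
= 164700 / 1000
= 164.7 MJ

164.7 MJ


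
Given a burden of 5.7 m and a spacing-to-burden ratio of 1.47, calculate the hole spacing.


8.379 m

Spacing = burden * ratio
= 5.7 * 1.47
= 8.379 m


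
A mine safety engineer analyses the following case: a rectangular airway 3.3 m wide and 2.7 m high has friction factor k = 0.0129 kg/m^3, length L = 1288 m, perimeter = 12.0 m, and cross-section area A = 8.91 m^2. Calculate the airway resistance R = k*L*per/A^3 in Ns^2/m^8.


0.2819 Ns^2/m^8

Compute the numerator:
k * L * per = 0.0129 * 1288 * 12.0
= 199.3824
Compute the denominator:
A^3 = 8.91^3 = 707.347971
Resistance:
R = 199.3824 / 707.347971
= 0.2819 Ns^2/m^8


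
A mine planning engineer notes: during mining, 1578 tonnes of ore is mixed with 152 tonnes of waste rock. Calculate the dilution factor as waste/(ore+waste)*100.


Total material = ore + waste
= 1578 + 152 = 1730 tonnes
Dilution = waste / total * 100
= 152 / 1730 * 100
= 0.08786127168 * 100
= 8.7861%

8.7861%


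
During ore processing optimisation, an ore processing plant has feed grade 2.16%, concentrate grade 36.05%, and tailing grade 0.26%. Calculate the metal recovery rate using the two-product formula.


Using the two-product formula:
R = 100 * c * (f - t) / (f * (c - t))
Numerator = 100 * 36.05 * (2.16 - 0.26)
= 100 * 36.05 * 1.9
= 6849.5
Denominator = 2.16 * (36.05 - 0.26)
= 2.16 * 35.79
= 77.3064
R = 6849.5 / 77.3064
= 88.602%

88.602%


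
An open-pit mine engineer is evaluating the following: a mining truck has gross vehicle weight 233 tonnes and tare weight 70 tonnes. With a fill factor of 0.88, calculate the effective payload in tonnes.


143.44 tonnes

Maximum payload = gross - tare
= 233 - 70 = 163 tonnes
Effective payload = max payload * fill factor
= 163 * 0.88
= 143.44 tonnes


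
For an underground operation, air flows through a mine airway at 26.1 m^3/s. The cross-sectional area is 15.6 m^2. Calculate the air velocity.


Velocity = flow rate / cross-sectional area
= 26.1 / 15.6
= 1.6731 m/s

1.6731 m/s


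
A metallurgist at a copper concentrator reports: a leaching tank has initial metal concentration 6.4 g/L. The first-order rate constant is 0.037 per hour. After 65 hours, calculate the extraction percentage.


90.9735%

Compute the exponent:
-k * t = -0.037 * 65 = -2.405
Remaining concentration:
C = 6.4 * exp(-2.405)
= 6.4 * 0.09026549561
= 0.5776991719 g/L
Extracted = 6.4 - 0.5776991719 = 5.822300828 g/L
Extraction % = 5.822300828 / 6.4 * 100
= 90.9735%


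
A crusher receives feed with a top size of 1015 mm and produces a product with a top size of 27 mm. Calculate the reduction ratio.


Reduction ratio = feed size / product size
= 1015 / 27
= 37.5926

37.5926


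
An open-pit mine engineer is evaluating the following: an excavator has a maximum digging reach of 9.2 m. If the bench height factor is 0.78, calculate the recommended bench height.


Bench height = reach * factor
= 9.2 * 0.78
= 7.176 m

7.176 m


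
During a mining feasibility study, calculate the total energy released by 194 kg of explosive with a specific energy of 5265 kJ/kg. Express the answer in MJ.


1021.41 MJ

Energy = mass * specific_energy / 1000
= 194 * 5265 / 1000
= 1021410 / 1000
= 1021.41 MJ


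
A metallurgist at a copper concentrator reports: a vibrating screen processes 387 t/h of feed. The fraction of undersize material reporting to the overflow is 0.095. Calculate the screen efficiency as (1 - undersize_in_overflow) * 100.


90.5%

Screen efficiency = (1 - fraction of undersize in overflow) * 100
= (1 - 0.095) * 100
= 0.905 * 100
= 90.5%


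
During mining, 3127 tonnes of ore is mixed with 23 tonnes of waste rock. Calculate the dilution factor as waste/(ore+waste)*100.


Total material = ore + waste
= 3127 + 23 = 3150 tonnes
Dilution = waste / total * 100
= 23 / 3150 * 100
= 0.007301587302 * 100
= 0.7302%

0.7302%


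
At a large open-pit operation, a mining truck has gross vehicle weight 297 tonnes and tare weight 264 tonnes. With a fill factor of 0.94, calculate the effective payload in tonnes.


31.02 tonnes

Maximum payload = gross - tare
= 297 - 264 = 33 tonnes
Effective payload = max payload * fill factor
= 33 * 0.94
= 31.02 tonnes


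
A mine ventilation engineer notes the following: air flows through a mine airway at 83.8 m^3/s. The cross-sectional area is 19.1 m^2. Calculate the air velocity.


Velocity = flow rate / cross-sectional area
= 83.8 / 19.1
= 4.3874 m/s

4.3874 m/s


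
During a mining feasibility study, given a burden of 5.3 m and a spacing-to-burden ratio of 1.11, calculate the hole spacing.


Spacing = burden * ratio
= 5.3 * 1.11
= 5.883 m

5.883 m


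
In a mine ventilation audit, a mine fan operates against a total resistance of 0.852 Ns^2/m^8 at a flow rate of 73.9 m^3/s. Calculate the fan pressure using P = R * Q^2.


Compute Q^2:
Q^2 = 73.9^2 = 5461.21
Compute pressure:
P = R * Q^2 = 0.852 * 5461.21
= 4652.9509 Pa

4652.9509 Pa


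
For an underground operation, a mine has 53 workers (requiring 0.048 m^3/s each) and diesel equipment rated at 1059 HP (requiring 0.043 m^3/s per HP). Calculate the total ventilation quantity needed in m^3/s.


48.081 m^3/s

Airflow for workers:
Q_people = 53 * 0.048 = 2.544 m^3/s
Airflow for diesel equipment:
Q_diesel = 1059 * 0.043 = 45.537 m^3/s
Total ventilation:
Q_total = 2.544 + 45.537
= 48.081 m^3/s


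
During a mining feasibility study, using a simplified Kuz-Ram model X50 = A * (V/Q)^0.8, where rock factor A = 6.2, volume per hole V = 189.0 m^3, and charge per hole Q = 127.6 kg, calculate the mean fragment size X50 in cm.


Compute V/Q:
V/Q = 189.0 / 127.6 = 1.481191223
Raise to the power 0.8:
(V/Q)^0.8 = 1.481191223^0.8 = 1.369269403
Multiply by A:
X50 = 6.2 * 1.369269403
= 8.4895 cm

8.4895 cm


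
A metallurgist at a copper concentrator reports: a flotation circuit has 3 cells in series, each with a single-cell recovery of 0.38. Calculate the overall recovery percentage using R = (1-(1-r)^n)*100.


76.1672%

Complement of single-cell recovery:
1 - r = 1 - 0.38 = 0.62
Raise to power n:
(1 - r)^3 = 0.62^3 = 0.238328
Overall recovery:
R = (1 - 0.238328) * 100
= 76.1672%


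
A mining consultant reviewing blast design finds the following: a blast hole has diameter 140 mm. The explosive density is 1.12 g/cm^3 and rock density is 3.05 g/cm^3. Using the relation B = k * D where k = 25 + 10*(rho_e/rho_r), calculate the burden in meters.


4.0141 m

First, compute k:
rho_e / rho_r = 1.12 / 3.05 = 0.3672131148
k = 25 + 10 * 0.3672131148 = 28.67213115
Then, compute burden:
B = k * D / 1000 = 28.67213115 * 140 / 1000
= 4014.098361 / 1000
= 4.0141 m


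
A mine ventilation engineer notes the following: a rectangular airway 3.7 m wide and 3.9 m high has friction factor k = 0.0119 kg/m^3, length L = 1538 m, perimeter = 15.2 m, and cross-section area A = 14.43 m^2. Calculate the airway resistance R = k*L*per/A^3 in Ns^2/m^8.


Compute the numerator:
k * L * per = 0.0119 * 1538 * 15.2
= 278.19344
Compute the denominator:
A^3 = 14.43^3 = 3004.685307
Resistance:
R = 278.19344 / 3004.685307
= 0.0926 Ns^2/m^8

0.0926 Ns^2/m^8


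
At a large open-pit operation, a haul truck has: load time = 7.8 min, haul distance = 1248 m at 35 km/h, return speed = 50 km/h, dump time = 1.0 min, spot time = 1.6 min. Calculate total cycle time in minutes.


Convert haul speed to m/min: 35 * 1000/60 = 583.3333333 m/min
Haul time = 1248 / 583.3333333 = 2.139428571 min
Convert return speed to m/min: 50 * 1000/60 = 833.3333333 m/min
Return time = 1248 / 833.3333333 = 1.4976 min
Total cycle time:
= 7.8 + 2.139428571 + 1.0 + 1.4976 + 1.6
= 14.037 min

14.037 min


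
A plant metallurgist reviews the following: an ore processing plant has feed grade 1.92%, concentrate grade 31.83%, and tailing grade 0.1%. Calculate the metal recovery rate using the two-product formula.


Using the two-product formula:
R = 100 * c * (f - t) / (f * (c - t))
Numerator = 100 * 31.83 * (1.92 - 0.1)
= 100 * 31.83 * 1.82
= 5793.06
Denominator = 1.92 * (31.83 - 0.1)
= 1.92 * 31.73
= 60.9216
R = 5793.06 / 60.9216
= 95.0904%

95.0904%


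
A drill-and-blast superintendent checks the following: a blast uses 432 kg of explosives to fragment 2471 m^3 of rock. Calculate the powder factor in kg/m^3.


Powder factor = explosive mass / rock volume
= 432 / 2471
= 0.1748 kg/m^3

0.1748 kg/m^3


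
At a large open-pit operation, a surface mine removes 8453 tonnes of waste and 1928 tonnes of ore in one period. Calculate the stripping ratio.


Stripping ratio = waste tonnage / ore tonnage
= 8453 / 1928
= 4.3843

4.3843


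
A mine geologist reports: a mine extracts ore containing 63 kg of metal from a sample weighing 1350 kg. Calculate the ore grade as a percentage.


Ore grade = (metal mass / ore mass) * 100
= (63 / 1350) * 100
= 0.04666666667 * 100
= 4.6667%

4.6667%


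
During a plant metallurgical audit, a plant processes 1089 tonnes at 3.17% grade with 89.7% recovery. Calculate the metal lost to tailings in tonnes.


3.5557 tonnes

Total metal in feed:
= 1089 * 3.17 / 100 = 34.5213 tonnes
Metal recovered:
= 34.5213 * 89.7 / 100 = 30.9656061 tonnes
Metal lost to tailings:
= 34.5213 - 30.9656061
= 3.5557 tonnes


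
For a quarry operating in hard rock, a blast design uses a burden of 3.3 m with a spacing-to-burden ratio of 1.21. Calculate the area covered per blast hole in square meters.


13.1769 m^2

First, find the spacing:
Spacing = burden * ratio = 3.3 * 1.21
= 3.993 m
Then, calculate the area:
Area = burden * spacing = 3.3 * 3.993
= 13.1769 m^2


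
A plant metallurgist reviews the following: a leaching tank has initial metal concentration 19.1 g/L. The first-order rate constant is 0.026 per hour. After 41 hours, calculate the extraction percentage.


65.5617%

Compute the exponent:
-k * t = -0.026 * 41 = -1.066
Remaining concentration:
C = 19.1 * exp(-1.066)
= 19.1 * 0.3443832992
= 6.577721015 g/L
Extracted = 19.1 - 6.577721015 = 12.52227898 g/L
Extraction % = 12.52227898 / 19.1 * 100
= 65.5617%


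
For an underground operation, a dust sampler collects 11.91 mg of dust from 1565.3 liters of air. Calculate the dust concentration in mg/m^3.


7.6088 mg/m^3

Convert liters to m^3: 1 m^3 = 1000 L
Concentration = mass / volume * 1000
= 11.91 / 1565.3 * 1000
= 0.007608765093 * 1000
= 7.6088 mg/m^3


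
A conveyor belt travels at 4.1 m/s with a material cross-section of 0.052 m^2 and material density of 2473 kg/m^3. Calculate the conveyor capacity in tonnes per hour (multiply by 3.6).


1898.077 t/h

Volumetric flow = speed * area
= 4.1 * 0.052 = 0.2132 m^3/s
Mass flow = volumetric * density
= 0.2132 * 2473 = 527.2436 kg/s
Convert to t/h: multiply by 3.6
Capacity = 527.2436 * 3.6
= 1898.077 t/h


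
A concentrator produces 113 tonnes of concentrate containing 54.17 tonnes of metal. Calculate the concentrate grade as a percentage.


47.9381%

Grade = (metal in concentrate / concentrate mass) * 100
= (54.17 / 113) * 100
= 0.479380531 * 100
= 47.9381%


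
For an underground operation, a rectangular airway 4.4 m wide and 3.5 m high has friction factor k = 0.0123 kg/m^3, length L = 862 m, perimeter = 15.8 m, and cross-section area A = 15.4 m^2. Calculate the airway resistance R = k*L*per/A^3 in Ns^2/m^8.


0.0459 Ns^2/m^8

Compute the numerator:
k * L * per = 0.0123 * 862 * 15.8
= 167.52108
Compute the denominator:
A^3 = 15.4^3 = 3652.264
Resistance:
R = 167.52108 / 3652.264
= 0.0459 Ns^2/m^8


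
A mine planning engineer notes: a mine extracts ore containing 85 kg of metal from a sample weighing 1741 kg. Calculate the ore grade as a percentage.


4.8823%

Ore grade = (metal mass / ore mass) * 100
= (85 / 1741) * 100
= 0.0488225158 * 100
= 4.8823%


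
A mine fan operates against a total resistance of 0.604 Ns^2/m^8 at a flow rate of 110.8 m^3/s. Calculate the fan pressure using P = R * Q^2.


7415.0906 Pa

Compute Q^2:
Q^2 = 110.8^2 = 12276.64
Compute pressure:
P = R * Q^2 = 0.604 * 12276.64
= 7415.0906 Pa


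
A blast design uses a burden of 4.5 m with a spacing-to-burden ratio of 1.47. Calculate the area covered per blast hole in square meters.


First, find the spacing:
Spacing = burden * ratio = 4.5 * 1.47
= 6.615 m
Then, calculate the area:
Area = burden * spacing = 4.5 * 6.615
= 29.7675 m^2

29.7675 m^2


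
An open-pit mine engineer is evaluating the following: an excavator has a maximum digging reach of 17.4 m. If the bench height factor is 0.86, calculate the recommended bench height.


14.964 m

Bench height = reach * factor
= 17.4 * 0.86
= 14.964 m


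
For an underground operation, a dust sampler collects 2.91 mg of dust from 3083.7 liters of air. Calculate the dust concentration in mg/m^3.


Convert liters to m^3: 1 m^3 = 1000 L
Concentration = mass / volume * 1000
= 2.91 / 3083.7 * 1000
= 0.0009436715634 * 1000
= 0.9437 mg/m^3

0.9437 mg/m^3


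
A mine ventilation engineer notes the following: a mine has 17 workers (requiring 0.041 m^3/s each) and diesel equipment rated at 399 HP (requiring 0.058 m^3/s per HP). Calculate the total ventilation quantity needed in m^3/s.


23.839 m^3/s

Airflow for workers:
Q_people = 17 * 0.041 = 0.697 m^3/s
Airflow for diesel equipment:
Q_diesel = 399 * 0.058 = 23.142 m^3/s
Total ventilation:
Q_total = 0.697 + 23.142
= 23.839 m^3/s


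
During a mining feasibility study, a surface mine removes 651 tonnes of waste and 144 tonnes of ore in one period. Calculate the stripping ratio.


4.5208

Stripping ratio = waste tonnage / ore tonnage
= 651 / 144
= 4.5208


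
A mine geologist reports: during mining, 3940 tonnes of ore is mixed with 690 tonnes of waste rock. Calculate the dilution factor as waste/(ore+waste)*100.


Total material = ore + waste
= 3940 + 690 = 4630 tonnes
Dilution = waste / total * 100
= 690 / 4630 * 100
= 0.1490280778 * 100
= 14.9028%

14.9028%


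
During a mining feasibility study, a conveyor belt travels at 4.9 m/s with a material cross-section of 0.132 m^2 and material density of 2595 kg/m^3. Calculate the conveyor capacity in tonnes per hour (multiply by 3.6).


Volumetric flow = speed * area
= 4.9 * 0.132 = 0.6468 m^3/s
Mass flow = volumetric * density
= 0.6468 * 2595 = 1678.446 kg/s
Convert to t/h: multiply by 3.6
Capacity = 1678.446 * 3.6
= 6042.4056 t/h

6042.4056 t/h


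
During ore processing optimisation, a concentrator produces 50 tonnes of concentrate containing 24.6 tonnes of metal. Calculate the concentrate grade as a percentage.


Grade = (metal in concentrate / concentrate mass) * 100
= (24.6 / 50) * 100
= 0.492 * 100
= 49.2%

49.2%


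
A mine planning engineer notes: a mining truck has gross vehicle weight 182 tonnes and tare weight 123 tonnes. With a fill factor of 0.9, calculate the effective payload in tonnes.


Maximum payload = gross - tare
= 182 - 123 = 59 tonnes
Effective payload = max payload * fill factor
= 59 * 0.9
= 53.1 tonnes

53.1 tonnes


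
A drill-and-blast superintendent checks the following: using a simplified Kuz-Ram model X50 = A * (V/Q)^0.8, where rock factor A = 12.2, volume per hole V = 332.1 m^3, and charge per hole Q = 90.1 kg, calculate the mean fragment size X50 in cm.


Compute V/Q:
V/Q = 332.1 / 90.1 = 3.68590455
Raise to the power 0.8:
(V/Q)^0.8 = 3.68590455^0.8 = 2.839456813
Multiply by A:
X50 = 12.2 * 2.839456813
= 34.6414 cm

34.6414 cm


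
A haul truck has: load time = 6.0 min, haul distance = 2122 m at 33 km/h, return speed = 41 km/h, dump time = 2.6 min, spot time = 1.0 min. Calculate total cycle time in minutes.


Convert haul speed to m/min: 33 * 1000/60 = 550 m/min
Haul time = 2122 / 550 = 3.858181818 min
Convert return speed to m/min: 41 * 1000/60 = 683.3333333 m/min
Return time = 2122 / 683.3333333 = 3.105365854 min
Total cycle time:
= 6.0 + 3.858181818 + 2.6 + 3.105365854 + 1.0
= 16.5635 min

16.5635 min


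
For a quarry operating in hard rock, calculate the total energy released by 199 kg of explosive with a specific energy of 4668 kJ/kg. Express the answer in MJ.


Energy = mass * specific_energy / 1000
= 199 * 4668 / 1000
= 928932 / 1000
= 928.932 MJ

928.932 MJ


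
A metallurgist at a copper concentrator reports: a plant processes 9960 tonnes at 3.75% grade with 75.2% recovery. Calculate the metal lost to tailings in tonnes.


92.628 tonnes

Total metal in feed:
= 9960 * 3.75 / 100 = 373.5 tonnes
Metal recovered:
= 373.5 * 75.2 / 100 = 280.872 tonnes
Metal lost to tailings:
= 373.5 - 280.872
= 92.628 tonnes


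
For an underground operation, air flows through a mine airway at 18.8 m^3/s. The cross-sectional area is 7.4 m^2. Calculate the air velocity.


2.5405 m/s

Velocity = flow rate / cross-sectional area
= 18.8 / 7.4
= 2.5405 m/s


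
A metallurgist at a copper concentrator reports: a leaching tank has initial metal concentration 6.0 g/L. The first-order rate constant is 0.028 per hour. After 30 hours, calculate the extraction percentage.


56.8289%

Compute the exponent:
-k * t = -0.028 * 30 = -0.84
Remaining concentration:
C = 6.0 * exp(-0.84)
= 6.0 * 0.4317105234
= 2.590263141 g/L
Extracted = 6.0 - 2.590263141 = 3.409736859 g/L
Extraction % = 3.409736859 / 6.0 * 100
= 56.8289%


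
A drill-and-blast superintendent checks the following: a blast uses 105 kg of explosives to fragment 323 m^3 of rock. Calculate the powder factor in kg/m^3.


0.3251 kg/m^3

Powder factor = explosive mass / rock volume
= 105 / 323
= 0.3251 kg/m^3


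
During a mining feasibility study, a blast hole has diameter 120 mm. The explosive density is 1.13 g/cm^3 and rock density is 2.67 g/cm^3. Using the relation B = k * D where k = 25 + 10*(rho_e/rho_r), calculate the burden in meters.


First, compute k:
rho_e / rho_r = 1.13 / 2.67 = 0.4232209738
k = 25 + 10 * 0.4232209738 = 29.23220974
Then, compute burden:
B = k * D / 1000 = 29.23220974 * 120 / 1000
= 3507.865169 / 1000
= 3.5079 m

3.5079 m


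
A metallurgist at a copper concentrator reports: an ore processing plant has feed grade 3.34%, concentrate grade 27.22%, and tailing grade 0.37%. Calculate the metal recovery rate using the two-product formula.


90.1475%

Using the two-product formula:
R = 100 * c * (f - t) / (f * (c - t))
Numerator = 100 * 27.22 * (3.34 - 0.37)
= 100 * 27.22 * 2.97
= 8084.34
Denominator = 3.34 * (27.22 - 0.37)
= 3.34 * 26.85
= 89.679
R = 8084.34 / 89.679
= 90.1475%


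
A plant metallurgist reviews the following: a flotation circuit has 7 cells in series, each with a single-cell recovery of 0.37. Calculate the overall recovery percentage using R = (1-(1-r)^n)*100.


Complement of single-cell recovery:
1 - r = 1 - 0.37 = 0.63
Raise to power n:
(1 - r)^7 = 0.63^7 = 0.03938980639
Overall recovery:
R = (1 - 0.03938980639) * 100
= 96.061%

96.061%


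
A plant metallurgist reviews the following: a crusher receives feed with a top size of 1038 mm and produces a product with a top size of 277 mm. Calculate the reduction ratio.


3.7473

Reduction ratio = feed size / product size
= 1038 / 277
= 3.7473


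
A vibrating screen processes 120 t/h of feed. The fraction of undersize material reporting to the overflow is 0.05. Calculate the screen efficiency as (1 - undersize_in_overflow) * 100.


Screen efficiency = (1 - fraction of undersize in overflow) * 100
= (1 - 0.05) * 100
= 0.95 * 100
= 95.0%

95.0%


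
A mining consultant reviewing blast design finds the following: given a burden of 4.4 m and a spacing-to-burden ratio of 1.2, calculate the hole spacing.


5.28 m

Spacing = burden * ratio
= 4.4 * 1.2
= 5.28 m


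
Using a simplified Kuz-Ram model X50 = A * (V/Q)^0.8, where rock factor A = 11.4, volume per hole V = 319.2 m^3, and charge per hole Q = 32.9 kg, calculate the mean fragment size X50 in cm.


Compute V/Q:
V/Q = 319.2 / 32.9 = 9.70212766
Raise to the power 0.8:
(V/Q)^0.8 = 9.70212766^0.8 = 6.158764358
Multiply by A:
X50 = 11.4 * 6.158764358
= 70.2099 cm

70.2099 cm


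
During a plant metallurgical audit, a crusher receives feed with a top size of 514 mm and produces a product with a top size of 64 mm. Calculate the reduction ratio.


8.0313

Reduction ratio = feed size / product size
= 514 / 64
= 8.0313


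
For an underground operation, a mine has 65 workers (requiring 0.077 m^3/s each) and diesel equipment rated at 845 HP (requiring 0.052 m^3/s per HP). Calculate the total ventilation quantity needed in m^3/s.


48.945 m^3/s

Airflow for workers:
Q_people = 65 * 0.077 = 5.005 m^3/s
Airflow for diesel equipment:
Q_diesel = 845 * 0.052 = 43.94 m^3/s
Total ventilation:
Q_total = 5.005 + 43.94
= 48.945 m^3/s


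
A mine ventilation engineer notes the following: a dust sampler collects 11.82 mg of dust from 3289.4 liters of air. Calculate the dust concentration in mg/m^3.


Convert liters to m^3: 1 m^3 = 1000 L
Concentration = mass / volume * 1000
= 11.82 / 3289.4 * 1000
= 0.003593360491 * 1000
= 3.5934 mg/m^3

3.5934 mg/m^3


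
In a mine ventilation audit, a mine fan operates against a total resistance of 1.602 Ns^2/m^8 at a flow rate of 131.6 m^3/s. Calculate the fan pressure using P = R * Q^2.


Compute Q^2:
Q^2 = 131.6^2 = 17318.56
Compute pressure:
P = R * Q^2 = 1.602 * 17318.56
= 27744.3331 Pa

27744.3331 Pa


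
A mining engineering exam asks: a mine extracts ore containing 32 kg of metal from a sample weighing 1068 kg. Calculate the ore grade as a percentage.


2.9963%

Ore grade = (metal mass / ore mass) * 100
= (32 / 1068) * 100
= 0.02996254682 * 100
= 2.9963%


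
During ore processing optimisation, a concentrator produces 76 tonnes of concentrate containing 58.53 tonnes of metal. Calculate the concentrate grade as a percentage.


77.0132%

Grade = (metal in concentrate / concentrate mass) * 100
= (58.53 / 76) * 100
= 0.7701315789 * 100
= 77.0132%


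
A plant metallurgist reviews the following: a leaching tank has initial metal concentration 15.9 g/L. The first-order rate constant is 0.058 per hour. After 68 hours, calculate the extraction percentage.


98.0629%

Compute the exponent:
-k * t = -0.058 * 68 = -3.944
Remaining concentration:
C = 15.9 * exp(-3.944)
= 15.9 * 0.01937057726
= 0.3079921785 g/L
Extracted = 15.9 - 0.3079921785 = 15.59200782 g/L
Extraction % = 15.59200782 / 15.9 * 100
= 98.0629%


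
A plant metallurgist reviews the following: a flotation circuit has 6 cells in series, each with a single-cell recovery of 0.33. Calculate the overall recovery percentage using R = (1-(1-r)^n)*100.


Complement of single-cell recovery:
1 - r = 1 - 0.33 = 0.67
Raise to power n:
(1 - r)^6 = 0.67^6 = 0.09045838217
Overall recovery:
R = (1 - 0.09045838217) * 100
= 90.9542%

90.9542%


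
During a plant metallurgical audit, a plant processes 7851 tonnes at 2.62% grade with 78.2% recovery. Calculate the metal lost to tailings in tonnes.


44.8418 tonnes

Total metal in feed:
= 7851 * 2.62 / 100 = 205.6962 tonnes
Metal recovered:
= 205.6962 * 78.2 / 100 = 160.8544284 tonnes
Metal lost to tailings:
= 205.6962 - 160.8544284
= 44.8418 tonnes


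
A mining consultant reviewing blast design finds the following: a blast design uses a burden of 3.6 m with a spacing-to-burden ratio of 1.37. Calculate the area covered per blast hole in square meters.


17.7552 m^2

First, find the spacing:
Spacing = burden * ratio = 3.6 * 1.37
= 4.932 m
Then, calculate the area:
Area = burden * spacing = 3.6 * 4.932
= 17.7552 m^2


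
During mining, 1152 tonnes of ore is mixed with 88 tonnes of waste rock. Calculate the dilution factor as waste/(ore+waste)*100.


7.0968%

Total material = ore + waste
= 1152 + 88 = 1240 tonnes
Dilution = waste / total * 100
= 88 / 1240 * 100
= 0.07096774194 * 100
= 7.0968%


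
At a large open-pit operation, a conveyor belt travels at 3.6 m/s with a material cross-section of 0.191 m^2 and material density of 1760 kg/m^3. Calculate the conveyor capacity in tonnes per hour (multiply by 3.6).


Volumetric flow = speed * area
= 3.6 * 0.191 = 0.6876 m^3/s
Mass flow = volumetric * density
= 0.6876 * 1760 = 1210.176 kg/s
Convert to t/h: multiply by 3.6
Capacity = 1210.176 * 3.6
= 4356.6336 t/h

4356.6336 t/h


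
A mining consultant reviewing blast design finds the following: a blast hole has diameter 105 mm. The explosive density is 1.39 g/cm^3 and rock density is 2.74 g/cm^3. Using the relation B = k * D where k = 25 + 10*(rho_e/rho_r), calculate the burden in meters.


3.1577 m

First, compute k:
rho_e / rho_r = 1.39 / 2.74 = 0.5072992701
k = 25 + 10 * 0.5072992701 = 30.0729927
Then, compute burden:
B = k * D / 1000 = 30.0729927 * 105 / 1000
= 3157.664234 / 1000
= 3.1577 m


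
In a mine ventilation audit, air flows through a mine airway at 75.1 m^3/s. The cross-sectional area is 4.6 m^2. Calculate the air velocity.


16.3261 m/s

Velocity = flow rate / cross-sectional area
= 75.1 / 4.6
= 16.3261 m/s


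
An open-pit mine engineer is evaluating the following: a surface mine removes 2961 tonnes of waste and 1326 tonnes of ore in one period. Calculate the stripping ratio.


2.233

Stripping ratio = waste tonnage / ore tonnage
= 2961 / 1326
= 2.233


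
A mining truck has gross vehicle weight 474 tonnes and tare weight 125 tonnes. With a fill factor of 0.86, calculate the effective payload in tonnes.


Maximum payload = gross - tare
= 474 - 125 = 349 tonnes
Effective payload = max payload * fill factor
= 349 * 0.86
= 300.14 tonnes

300.14 tonnes
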